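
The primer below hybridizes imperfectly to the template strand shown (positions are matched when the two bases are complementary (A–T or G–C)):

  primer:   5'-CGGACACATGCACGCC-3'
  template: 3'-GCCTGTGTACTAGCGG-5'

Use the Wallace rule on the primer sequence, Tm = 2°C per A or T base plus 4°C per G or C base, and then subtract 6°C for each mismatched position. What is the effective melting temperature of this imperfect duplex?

Primer base counts: A=4, T=1, G=4, C=7 → A+T=5, G+C=11
Perfect-match Tm = 2(5) + 4(11) = 10 + 44 = 54°C
Mismatches (positions where the bases are not complementary): 2 (at positions 11, 12)
Effective Tm = 54 − 2×6 = 54 − 12 = 42°C

42°C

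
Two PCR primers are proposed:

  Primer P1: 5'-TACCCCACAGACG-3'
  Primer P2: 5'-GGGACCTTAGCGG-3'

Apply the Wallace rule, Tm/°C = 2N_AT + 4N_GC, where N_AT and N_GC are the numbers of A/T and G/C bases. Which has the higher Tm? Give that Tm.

Primer P2, 44°C

Primer P1: A+T=5, G+C=8 → Tm = 2(5)+4(8) = 42°C
Primer P2: A+T=4, G+C=9 → Tm = 2(4)+4(9) = 44°C
42°C vs 44°C → primer P2 is higher.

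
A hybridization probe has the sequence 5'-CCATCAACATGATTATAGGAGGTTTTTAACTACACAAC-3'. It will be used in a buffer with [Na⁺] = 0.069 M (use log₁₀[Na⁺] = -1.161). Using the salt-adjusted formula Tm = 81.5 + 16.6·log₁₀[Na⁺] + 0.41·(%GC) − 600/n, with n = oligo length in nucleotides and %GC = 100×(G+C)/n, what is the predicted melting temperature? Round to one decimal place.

60.5°C

Length n = 38. Counting bases: A=14, G=5, T=11, C=8
G+C = 13, so %GC = 13/38 × 100 = 34.211%
Salt term: 16.6 × (-1.161) = -19.273
GC term: 0.41 × 34.211 = 14.027; length term: −600/38 = −15.789
Tm = 81.5 + (-19.273) + 14.027 − 15.789 = 60.465 → 60.5°C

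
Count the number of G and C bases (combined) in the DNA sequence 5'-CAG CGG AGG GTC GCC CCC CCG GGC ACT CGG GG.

A=3, C=13, T=2, G=14
Total G or C: 14 + 13 = 27

27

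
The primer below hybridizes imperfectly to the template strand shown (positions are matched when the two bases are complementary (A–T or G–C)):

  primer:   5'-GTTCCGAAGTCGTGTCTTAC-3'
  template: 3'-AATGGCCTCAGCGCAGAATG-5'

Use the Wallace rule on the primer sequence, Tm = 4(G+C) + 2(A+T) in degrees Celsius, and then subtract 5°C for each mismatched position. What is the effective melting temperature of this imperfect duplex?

40°C

Primer base counts: A=3, T=7, G=5, C=5 → A+T=10, G+C=10
Perfect-match Tm = 2(10) + 4(10) = 20 + 40 = 60°C
Mismatches (positions where the bases are not complementary): 4 (at positions 1, 3, 7, 13)
Effective Tm = 60 − 4×5 = 60 − 20 = 40°C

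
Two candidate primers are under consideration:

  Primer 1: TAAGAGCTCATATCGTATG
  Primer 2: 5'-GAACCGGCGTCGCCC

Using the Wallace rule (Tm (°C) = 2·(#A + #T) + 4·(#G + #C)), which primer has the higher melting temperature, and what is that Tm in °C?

Primer 2, 54°C

Primer 1: A+T=12, G+C=7 → Tm = 2(12)+4(7) = 52°C
Primer 2: A+T=3, G+C=12 → Tm = 2(3)+4(12) = 54°C
52°C vs 54°C → primer 2 is higher.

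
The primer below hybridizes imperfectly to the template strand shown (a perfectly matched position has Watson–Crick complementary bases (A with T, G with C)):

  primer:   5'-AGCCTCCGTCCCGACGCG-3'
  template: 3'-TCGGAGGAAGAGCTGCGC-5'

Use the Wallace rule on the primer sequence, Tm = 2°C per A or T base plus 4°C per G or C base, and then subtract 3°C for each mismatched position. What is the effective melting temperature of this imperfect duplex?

58°C

Primer base counts: A=2, T=2, G=5, C=9 → A+T=4, G+C=14
Perfect-match Tm = 2(4) + 4(14) = 8 + 56 = 64°C
Mismatches (positions where the bases are not complementary): 2 (at positions 8, 11)
Effective Tm = 64 − 2×3 = 64 − 6 = 58°C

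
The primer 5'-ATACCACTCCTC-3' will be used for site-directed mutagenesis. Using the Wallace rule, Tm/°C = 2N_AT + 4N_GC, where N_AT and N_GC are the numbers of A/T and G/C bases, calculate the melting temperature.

36°C

Scanning the sequence gives G=0, C=6, T=3, A=3.
AT pairs contribute 6, GC pairs contribute 6.
Tm = 2(6) + 4(6) = 12 + 24 = 36°C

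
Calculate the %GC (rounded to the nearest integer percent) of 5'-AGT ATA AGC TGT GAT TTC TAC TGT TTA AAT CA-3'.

Counting bases: C=4, T=13, A=10, G=5
G+C = 5 + 4 = 9 out of 32 bases
%GC = 9/32 × 100 = 28.12% ≈ 28%

28%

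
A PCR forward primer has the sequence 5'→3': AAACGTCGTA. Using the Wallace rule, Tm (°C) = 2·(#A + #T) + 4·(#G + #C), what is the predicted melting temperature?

28°C

Base counts: A=4, T=2, C=2, G=2
AT pairs contribute 6, GC pairs contribute 4.
Tm = 4·4 + 2·6 = 16 + 12 = 28°C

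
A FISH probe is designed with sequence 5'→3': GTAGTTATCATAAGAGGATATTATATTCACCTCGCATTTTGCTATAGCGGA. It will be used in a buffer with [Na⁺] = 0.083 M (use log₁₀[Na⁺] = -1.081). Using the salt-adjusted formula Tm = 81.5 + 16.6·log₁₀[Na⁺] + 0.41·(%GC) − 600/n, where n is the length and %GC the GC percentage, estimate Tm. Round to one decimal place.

Length n = 51. Counting bases: C=8, T=18, G=10, A=15
G+C = 18, so %GC = 18/51 × 100 = 35.294%
Salt term: 16.6 × (-1.081) = -17.945
GC term: 0.41 × 35.294 = 14.471; length term: −600/51 = −11.765
Tm = 81.5 + (-17.945) + 14.471 − 11.765 = 66.261 → 66.3°C

66.3°C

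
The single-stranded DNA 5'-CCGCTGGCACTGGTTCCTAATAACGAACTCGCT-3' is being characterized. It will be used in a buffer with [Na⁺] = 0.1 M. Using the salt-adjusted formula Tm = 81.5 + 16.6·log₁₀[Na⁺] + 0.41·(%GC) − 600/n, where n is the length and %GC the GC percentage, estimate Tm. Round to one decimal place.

Length n = 33. Scanning the sequence gives C=11, A=7, G=7, T=8.
G+C = 18, so %GC = 18/33 × 100 = 54.545%
Salt term: 16.6 × (-1) = -16.6
GC term: 0.41 × 54.545 = 22.363; length term: −600/33 = −18.182
Tm = 81.5 + (-16.6) + 22.363 − 18.182 = 69.081 → 69.1°C

69.1°C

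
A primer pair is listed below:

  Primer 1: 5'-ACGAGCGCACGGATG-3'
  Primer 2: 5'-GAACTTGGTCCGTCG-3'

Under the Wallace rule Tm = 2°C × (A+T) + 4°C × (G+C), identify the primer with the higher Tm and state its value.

Primer 1: A+T=5, G+C=10 → Tm = 2(5)+4(10) = 50°C
Primer 2: A+T=6, G+C=9 → Tm = 2(6)+4(9) = 48°C
50°C vs 48°C → primer 1 is higher.

Primer 1, 50°C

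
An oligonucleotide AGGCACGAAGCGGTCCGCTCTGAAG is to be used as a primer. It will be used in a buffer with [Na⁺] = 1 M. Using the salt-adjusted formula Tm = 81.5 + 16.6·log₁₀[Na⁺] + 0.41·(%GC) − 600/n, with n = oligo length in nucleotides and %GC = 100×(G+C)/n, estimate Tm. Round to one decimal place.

83.7°C

Length n = 25. A=6, T=3, G=9, C=7
G+C = 16, so %GC = 16/25 × 100 = 64%
Salt term: 16.6 × (0) = 0
GC term: 0.41 × 64 = 26.24; length term: −600/25 = −24
Tm = 81.5 + (0) + 26.24 − 24 = 83.74 → 83.7°C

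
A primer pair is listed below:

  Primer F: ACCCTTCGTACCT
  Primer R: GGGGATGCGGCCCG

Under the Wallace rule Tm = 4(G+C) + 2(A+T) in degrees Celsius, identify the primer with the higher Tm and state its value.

Primer R, 52°C

Primer F: A+T=6, G+C=7 → Tm = 2(6)+4(7) = 40°C
Primer R: A+T=2, G+C=12 → Tm = 2(2)+4(12) = 52°C
40°C vs 52°C → primer R is higher.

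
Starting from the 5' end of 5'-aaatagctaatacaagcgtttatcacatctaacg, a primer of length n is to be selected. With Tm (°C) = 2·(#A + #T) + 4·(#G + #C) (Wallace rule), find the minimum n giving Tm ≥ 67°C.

First 25 bases: AAATAGCTAATACAAGCGTTTATCA → Tm = 64°C (< 67°C)
First 26 bases: AAATAGCTAATACAAGCGTTTATCAC → Tm = 68°C (≥ 67°C)
Each additional base adds 2°C (A/T) or 4°C (G/C), so Tm is non-decreasing in n; n = 26 is the first length to reach 67°C.

n = 26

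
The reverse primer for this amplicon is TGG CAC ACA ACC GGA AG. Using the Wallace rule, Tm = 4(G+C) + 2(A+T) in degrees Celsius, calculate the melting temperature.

A=6, C=5, T=1, G=5
AT pairs contribute 7, GC pairs contribute 10.
Tm = 4·10 + 2·7 = 40 + 14 = 54°C

54°C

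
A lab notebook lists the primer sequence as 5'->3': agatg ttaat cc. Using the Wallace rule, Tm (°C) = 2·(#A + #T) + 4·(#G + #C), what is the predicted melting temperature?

Scanning the sequence gives C=2, T=4, G=2, A=4.
AT pairs contribute 8, GC pairs contribute 4.
Tm = 2(8) + 4(4) = 16 + 16 = 32°C

32°C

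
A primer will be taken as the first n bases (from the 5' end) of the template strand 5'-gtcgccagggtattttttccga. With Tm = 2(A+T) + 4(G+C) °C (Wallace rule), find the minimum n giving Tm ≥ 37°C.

n = 11

First 10 bases: GTCGCCAGGG → Tm = 36°C (< 37°C)
First 11 bases: GTCGCCAGGGT → Tm = 38°C (≥ 37°C)
Each additional base adds 2°C (A/T) or 4°C (G/C), so Tm is non-decreasing in n; n = 11 is the first length to reach 37°C.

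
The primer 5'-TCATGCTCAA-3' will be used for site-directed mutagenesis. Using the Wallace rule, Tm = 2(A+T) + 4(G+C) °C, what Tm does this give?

Base counts: A=3, C=3, G=1, T=3
AT pairs contribute 6, GC pairs contribute 4.
Tm = 2×6 + 4×4 = 28°C

28°C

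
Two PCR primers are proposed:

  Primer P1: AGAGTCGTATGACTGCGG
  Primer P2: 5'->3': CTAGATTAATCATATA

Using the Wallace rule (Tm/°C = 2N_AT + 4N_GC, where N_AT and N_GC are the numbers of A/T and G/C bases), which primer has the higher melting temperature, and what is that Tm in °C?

Primer P1: A+T=8, G+C=10 → Tm = 2(8)+4(10) = 56°C
Primer P2: A+T=13, G+C=3 → Tm = 2(13)+4(3) = 38°C
56°C vs 38°C → primer P1 is higher.

Primer P1, 56°C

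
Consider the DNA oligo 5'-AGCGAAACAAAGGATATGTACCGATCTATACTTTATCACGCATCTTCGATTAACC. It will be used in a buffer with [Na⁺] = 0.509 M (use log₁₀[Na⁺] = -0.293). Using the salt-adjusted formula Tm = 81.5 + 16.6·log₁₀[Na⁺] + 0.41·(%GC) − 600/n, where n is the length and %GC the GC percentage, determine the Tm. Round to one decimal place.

Length n = 55. Scanning the sequence gives C=13, T=15, G=8, A=19.
G+C = 21, so %GC = 21/55 × 100 = 38.182%
Salt term: 16.6 × (-0.293) = -4.864
GC term: 0.41 × 38.182 = 15.655; length term: −600/55 = −10.909
Tm = 81.5 + (-4.864) + 15.655 − 10.909 = 81.382 → 81.4°C

81.4°C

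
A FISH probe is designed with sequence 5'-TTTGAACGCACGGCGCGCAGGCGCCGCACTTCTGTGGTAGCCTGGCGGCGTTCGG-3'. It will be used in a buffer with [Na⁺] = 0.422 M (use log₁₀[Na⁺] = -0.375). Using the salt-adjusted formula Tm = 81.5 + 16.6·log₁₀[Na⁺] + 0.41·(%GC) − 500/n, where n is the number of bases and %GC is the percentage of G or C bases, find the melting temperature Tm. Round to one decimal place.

Length n = 55. A=6, T=11, C=17, G=21
G+C = 38, so %GC = 38/55 × 100 = 69.091%
Salt term: 16.6 × (-0.375) = -6.225
GC term: 0.41 × 69.091 = 28.327; length term: −500/55 = −9.091
Tm = 81.5 + (-6.225) + 28.327 − 9.091 = 94.511 → 94.5°C

94.5°C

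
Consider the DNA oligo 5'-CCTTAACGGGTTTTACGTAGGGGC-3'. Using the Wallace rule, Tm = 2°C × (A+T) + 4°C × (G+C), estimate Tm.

Base counts: C=5, T=7, G=8, A=4
So N_AT = 11 and N_GC = 13.
Tm = 2(11) + 4(13) = 22 + 52 = 74°C

74°C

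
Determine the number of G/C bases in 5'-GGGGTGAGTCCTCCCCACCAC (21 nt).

15

T=3, C=9, A=3, G=6
G+C = 6 + 9 = 15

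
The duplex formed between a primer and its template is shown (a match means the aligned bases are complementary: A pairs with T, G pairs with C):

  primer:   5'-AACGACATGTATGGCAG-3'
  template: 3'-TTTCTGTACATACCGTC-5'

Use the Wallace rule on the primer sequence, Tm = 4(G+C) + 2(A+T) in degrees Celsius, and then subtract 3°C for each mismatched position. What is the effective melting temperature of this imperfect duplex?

47°C

Primer base counts: A=6, T=3, G=5, C=3 → A+T=9, G+C=8
Perfect-match Tm = 2(9) + 4(8) = 18 + 32 = 50°C
Mismatches (positions where the bases are not complementary): 1 (at position 3)
Effective Tm = 50 − 1×3 = 50 − 3 = 47°C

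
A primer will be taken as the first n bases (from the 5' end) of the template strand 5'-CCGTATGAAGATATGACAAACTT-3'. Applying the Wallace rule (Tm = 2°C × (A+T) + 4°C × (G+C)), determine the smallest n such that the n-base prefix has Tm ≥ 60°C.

First 21 bases: CCGTATGAAGATATGACAAAC → Tm = 58°C (< 60°C)
First 22 bases: CCGTATGAAGATATGACAAACT → Tm = 60°C (≥ 60°C)
Each additional base adds 2°C (A/T) or 4°C (G/C), so Tm is non-decreasing in n; n = 22 is the first length to reach 60°C.

n = 22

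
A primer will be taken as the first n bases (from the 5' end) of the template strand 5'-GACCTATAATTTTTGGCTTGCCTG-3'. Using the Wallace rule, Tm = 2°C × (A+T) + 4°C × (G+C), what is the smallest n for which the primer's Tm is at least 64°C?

First 22 bases: GACCTATAATTTTTGGCTTGCC → Tm = 62°C (< 64°C)
First 23 bases: GACCTATAATTTTTGGCTTGCCT → Tm = 64°C (≥ 64°C)
Each additional base adds 2°C (A/T) or 4°C (G/C), so Tm is non-decreasing in n; n = 23 is the first length to reach 64°C.

n = 23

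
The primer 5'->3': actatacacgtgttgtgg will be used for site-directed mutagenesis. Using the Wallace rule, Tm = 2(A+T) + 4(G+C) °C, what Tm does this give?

Base counts: T=6, A=4, C=3, G=5
So N_AT = 10 and N_GC = 8.
Tm = 4·8 + 2·10 = 32 + 20 = 52°C

52°C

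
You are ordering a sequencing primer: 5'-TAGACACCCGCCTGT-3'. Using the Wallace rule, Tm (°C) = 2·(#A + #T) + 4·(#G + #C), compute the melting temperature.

Base counts: T=3, C=6, G=3, A=3
So N_AT = 6 and N_GC = 9.
Tm = 4·9 + 2·6 = 36 + 12 = 48°C

48°C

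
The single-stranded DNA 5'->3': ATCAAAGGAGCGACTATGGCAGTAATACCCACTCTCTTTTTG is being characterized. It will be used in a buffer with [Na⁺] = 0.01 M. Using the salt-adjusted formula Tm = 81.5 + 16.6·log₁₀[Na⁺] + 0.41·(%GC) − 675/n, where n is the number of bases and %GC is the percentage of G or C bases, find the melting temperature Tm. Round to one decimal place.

Length n = 42. Counting bases: T=12, G=8, A=12, C=10
G+C = 18, so %GC = 18/42 × 100 = 42.857%
Salt term: 16.6 × (-2) = -33.2
GC term: 0.41 × 42.857 = 17.571; length term: −675/42 = −16.071
Tm = 81.5 + (-33.2) + 17.571 − 16.071 = 49.8 → 49.8°C

49.8°C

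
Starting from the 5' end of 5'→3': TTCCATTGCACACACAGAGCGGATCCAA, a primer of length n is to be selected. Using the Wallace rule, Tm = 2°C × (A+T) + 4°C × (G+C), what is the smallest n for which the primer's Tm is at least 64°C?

n = 21

First 20 bases: TTCCATTGCACACACAGAGC → Tm = 60°C (< 64°C)
First 21 bases: TTCCATTGCACACACAGAGCG → Tm = 64°C (≥ 64°C)
Each additional base adds 2°C (A/T) or 4°C (G/C), so Tm is non-decreasing in n; n = 21 is the first length to reach 64°C.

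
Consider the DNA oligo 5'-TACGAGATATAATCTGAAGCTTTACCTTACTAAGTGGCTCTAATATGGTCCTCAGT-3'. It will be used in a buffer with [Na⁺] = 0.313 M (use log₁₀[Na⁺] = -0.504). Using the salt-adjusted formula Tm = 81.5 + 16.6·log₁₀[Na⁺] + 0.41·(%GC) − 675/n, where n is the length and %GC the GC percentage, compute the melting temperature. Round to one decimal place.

76.5°C

Length n = 56. Counting bases: G=10, A=16, T=19, C=11
G+C = 21, so %GC = 21/56 × 100 = 37.5%
Salt term: 16.6 × (-0.504) = -8.366
GC term: 0.41 × 37.5 = 15.375; length term: −675/56 = −12.054
Tm = 81.5 + (-8.366) + 15.375 − 12.054 = 76.455 → 76.5°C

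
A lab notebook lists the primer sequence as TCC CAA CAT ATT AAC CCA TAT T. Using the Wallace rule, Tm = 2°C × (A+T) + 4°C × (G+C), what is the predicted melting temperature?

Base counts: C=7, T=7, G=0, A=8
So N_AT = 15 and N_GC = 7.
Tm = 4·7 + 2·15 = 28 + 30 = 58°C

58°C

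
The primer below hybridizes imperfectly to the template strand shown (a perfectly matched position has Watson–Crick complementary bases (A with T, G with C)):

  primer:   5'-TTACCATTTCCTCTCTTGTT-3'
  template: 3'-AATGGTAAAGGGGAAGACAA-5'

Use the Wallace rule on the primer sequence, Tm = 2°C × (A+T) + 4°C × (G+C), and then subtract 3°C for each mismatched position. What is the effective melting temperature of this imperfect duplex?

Primer base counts: A=2, T=11, G=1, C=6 → A+T=13, G+C=7
Perfect-match Tm = 2(13) + 4(7) = 26 + 28 = 54°C
Mismatches (positions where the bases are not complementary): 3 (at positions 12, 15, 16)
Effective Tm = 54 − 3×3 = 54 − 9 = 45°C

45°C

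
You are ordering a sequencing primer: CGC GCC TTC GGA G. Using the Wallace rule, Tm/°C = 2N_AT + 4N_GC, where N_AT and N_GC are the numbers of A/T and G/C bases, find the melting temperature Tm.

46°C

Base counts: C=5, G=5, A=1, T=2
A+T = 3, G+C = 10
Tm = 2×3 + 4×10 = 46°C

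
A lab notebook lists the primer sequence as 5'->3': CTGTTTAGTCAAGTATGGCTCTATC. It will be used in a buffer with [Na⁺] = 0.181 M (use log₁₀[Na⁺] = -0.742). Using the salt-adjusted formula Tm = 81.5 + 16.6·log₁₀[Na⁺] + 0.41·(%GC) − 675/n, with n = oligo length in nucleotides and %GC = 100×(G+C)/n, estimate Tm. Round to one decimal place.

58.6°C

Length n = 25. Counting bases: T=10, A=5, C=5, G=5
G+C = 10, so %GC = 10/25 × 100 = 40%
Salt term: 16.6 × (-0.742) = -12.317
GC term: 0.41 × 40 = 16.4; length term: −675/25 = −27
Tm = 81.5 + (-12.317) + 16.4 − 27 = 58.583 → 58.6°C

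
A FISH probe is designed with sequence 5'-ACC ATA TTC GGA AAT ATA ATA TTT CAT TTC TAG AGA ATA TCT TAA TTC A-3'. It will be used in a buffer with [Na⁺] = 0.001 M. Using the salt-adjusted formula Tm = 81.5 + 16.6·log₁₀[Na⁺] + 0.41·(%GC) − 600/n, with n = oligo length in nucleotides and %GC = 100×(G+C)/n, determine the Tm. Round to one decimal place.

Length n = 49. Scanning the sequence gives G=4, C=7, A=19, T=19.
G+C = 11, so %GC = 11/49 × 100 = 22.449%
Salt term: 16.6 × (-3) = -49.8
GC term: 0.41 × 22.449 = 9.204; length term: −600/49 = −12.245
Tm = 81.5 + (-49.8) + 9.204 − 12.245 = 28.659 → 28.7°C

28.7°C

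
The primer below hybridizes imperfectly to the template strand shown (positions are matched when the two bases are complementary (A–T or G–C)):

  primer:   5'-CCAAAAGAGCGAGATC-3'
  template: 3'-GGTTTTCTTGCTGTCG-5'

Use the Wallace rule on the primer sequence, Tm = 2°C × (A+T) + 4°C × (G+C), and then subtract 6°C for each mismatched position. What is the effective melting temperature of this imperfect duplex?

30°C

Primer base counts: A=7, T=1, G=4, C=4 → A+T=8, G+C=8
Perfect-match Tm = 2(8) + 4(8) = 16 + 32 = 48°C
Mismatches (positions where the bases are not complementary): 3 (at positions 9, 13, 15)
Effective Tm = 48 − 3×6 = 48 − 18 = 30°C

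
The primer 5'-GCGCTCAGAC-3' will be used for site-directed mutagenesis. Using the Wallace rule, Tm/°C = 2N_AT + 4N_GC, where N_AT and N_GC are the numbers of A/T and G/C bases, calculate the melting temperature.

Base counts: A=2, C=4, T=1, G=3
A+T = 3, G+C = 7
Tm = 2×3 + 4×7 = 34°C

34°C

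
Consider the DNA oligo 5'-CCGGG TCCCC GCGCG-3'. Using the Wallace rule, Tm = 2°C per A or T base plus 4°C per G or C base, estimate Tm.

Counting bases: A=0, G=6, T=1, C=8
A+T = 1, G+C = 14
Tm = 4·14 + 2·1 = 56 + 2 = 58°C

58°C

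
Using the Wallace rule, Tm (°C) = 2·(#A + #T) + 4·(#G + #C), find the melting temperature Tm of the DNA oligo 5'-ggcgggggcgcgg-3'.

52°C

Scanning the sequence gives A=0, G=10, T=0, C=3.
So N_AT = 0 and N_GC = 13.
Tm = 2(0) + 4(13) = 0 + 52 = 52°C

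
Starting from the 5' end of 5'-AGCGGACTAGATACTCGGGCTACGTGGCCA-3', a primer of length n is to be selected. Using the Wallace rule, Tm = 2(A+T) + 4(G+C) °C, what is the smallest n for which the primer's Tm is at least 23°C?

First 6 bases: AGCGGA → Tm = 20°C (< 23°C)
First 7 bases: AGCGGAC → Tm = 24°C (≥ 23°C)
Since every base adds ≥2°C, Tm only increases with n, so the threshold is first crossed at n = 7.

n = 7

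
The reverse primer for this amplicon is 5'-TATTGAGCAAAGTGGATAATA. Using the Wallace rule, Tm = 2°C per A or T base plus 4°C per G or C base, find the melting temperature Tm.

54°C

A=9, C=1, G=5, T=6
AT pairs contribute 15, GC pairs contribute 6.
Tm = 2×15 + 4×6 = 54°C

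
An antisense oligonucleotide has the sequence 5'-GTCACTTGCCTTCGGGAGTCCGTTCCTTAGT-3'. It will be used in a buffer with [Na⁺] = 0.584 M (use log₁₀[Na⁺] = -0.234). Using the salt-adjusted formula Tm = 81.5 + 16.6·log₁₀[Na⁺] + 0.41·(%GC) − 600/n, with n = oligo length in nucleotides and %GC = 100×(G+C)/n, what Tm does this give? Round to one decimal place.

Length n = 31. Scanning the sequence gives T=11, A=3, G=8, C=9.
G+C = 17, so %GC = 17/31 × 100 = 54.839%
Salt term: 16.6 × (-0.234) = -3.884
GC term: 0.41 × 54.839 = 22.484; length term: −600/31 = −19.355
Tm = 81.5 + (-3.884) + 22.484 − 19.355 = 80.745 → 80.7°C

80.7°C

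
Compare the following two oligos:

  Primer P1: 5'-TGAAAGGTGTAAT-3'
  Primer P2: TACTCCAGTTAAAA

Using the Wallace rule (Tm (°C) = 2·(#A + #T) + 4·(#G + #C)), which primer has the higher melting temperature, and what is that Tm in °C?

Primer P1: A+T=9, G+C=4 → Tm = 2(9)+4(4) = 34°C
Primer P2: A+T=10, G+C=4 → Tm = 2(10)+4(4) = 36°C
34°C vs 36°C → primer P2 is higher.

Primer P2, 36°C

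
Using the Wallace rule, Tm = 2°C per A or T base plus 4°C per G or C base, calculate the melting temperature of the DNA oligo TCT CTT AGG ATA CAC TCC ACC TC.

Base counts: A=5, G=2, T=7, C=9
AT pairs contribute 12, GC pairs contribute 11.
Tm = 2×12 + 4×11 = 68°C

68°C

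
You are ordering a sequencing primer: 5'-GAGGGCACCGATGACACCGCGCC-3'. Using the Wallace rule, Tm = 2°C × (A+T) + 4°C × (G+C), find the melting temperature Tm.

80°C

Scanning the sequence gives A=5, G=8, C=9, T=1.
So N_AT = 6 and N_GC = 17.
Tm = 4·17 + 2·6 = 68 + 12 = 80°C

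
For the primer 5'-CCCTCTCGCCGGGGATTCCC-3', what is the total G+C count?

15

Base counts: C=10, A=1, G=5, T=4
G+C = 5 + 10 = 15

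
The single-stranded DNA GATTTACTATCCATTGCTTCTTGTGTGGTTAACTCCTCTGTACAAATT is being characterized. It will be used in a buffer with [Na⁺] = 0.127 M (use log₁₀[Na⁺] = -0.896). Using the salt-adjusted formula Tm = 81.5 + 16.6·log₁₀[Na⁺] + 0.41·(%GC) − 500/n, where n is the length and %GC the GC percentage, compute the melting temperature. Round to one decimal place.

70.7°C

Length n = 48. Scanning the sequence gives T=21, C=10, G=7, A=10.
G+C = 17, so %GC = 17/48 × 100 = 35.417%
Salt term: 16.6 × (-0.896) = -14.874
GC term: 0.41 × 35.417 = 14.521; length term: −500/48 = −10.417
Tm = 81.5 + (-14.874) + 14.521 − 10.417 = 70.73 → 70.7°C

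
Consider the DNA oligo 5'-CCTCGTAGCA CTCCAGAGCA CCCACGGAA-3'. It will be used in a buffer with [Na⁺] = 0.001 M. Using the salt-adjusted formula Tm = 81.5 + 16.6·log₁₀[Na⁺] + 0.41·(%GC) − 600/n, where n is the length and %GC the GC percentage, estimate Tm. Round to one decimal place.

36.5°C

Length n = 29. Counting bases: C=12, G=6, T=3, A=8
G+C = 18, so %GC = 18/29 × 100 = 62.069%
Salt term: 16.6 × (-3) = -49.8
GC term: 0.41 × 62.069 = 25.448; length term: −600/29 = −20.69
Tm = 81.5 + (-49.8) + 25.448 − 20.69 = 36.458 → 36.5°C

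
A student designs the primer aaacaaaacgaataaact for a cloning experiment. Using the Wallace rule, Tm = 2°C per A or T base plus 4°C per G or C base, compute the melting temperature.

Base counts: C=3, A=12, T=2, G=1
A+T = 14, G+C = 4
Tm = 2×14 + 4×4 = 44°C

44°C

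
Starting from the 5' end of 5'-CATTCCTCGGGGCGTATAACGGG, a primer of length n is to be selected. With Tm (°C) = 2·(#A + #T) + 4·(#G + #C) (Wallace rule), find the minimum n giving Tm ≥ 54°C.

n = 17

First 16 bases: CATTCCTCGGGGCGTA → Tm = 52°C (< 54°C)
First 17 bases: CATTCCTCGGGGCGTAT → Tm = 54°C (≥ 54°C)
Each additional base adds 2°C (A/T) or 4°C (G/C), so Tm is non-decreasing in n; n = 17 is the first length to reach 54°C.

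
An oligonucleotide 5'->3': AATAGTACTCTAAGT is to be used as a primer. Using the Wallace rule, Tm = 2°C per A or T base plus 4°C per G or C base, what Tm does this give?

Scanning the sequence gives A=6, C=2, G=2, T=5.
A+T = 11, G+C = 4
Tm = 4·4 + 2·11 = 16 + 22 = 38°C

38°C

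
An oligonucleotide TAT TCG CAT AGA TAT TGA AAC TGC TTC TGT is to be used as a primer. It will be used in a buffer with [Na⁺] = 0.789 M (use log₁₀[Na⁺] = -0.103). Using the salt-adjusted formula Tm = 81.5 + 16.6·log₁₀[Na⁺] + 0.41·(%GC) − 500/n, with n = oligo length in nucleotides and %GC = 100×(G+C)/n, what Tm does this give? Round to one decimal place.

Length n = 30. Base counts: A=8, G=5, T=12, C=5
G+C = 10, so %GC = 10/30 × 100 = 33.333%
Salt term: 16.6 × (-0.103) = -1.71
GC term: 0.41 × 33.333 = 13.667; length term: −500/30 = −16.667
Tm = 81.5 + (-1.71) + 13.667 − 16.667 = 76.79 → 76.8°C

76.8°C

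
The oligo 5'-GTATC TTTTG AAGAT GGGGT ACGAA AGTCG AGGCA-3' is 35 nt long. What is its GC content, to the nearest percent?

46%

Base counts: C=4, A=10, G=12, T=9
G+C = 12 + 4 = 16 out of 35 bases
%GC = 16/35 × 100 = 45.71% ≈ 46%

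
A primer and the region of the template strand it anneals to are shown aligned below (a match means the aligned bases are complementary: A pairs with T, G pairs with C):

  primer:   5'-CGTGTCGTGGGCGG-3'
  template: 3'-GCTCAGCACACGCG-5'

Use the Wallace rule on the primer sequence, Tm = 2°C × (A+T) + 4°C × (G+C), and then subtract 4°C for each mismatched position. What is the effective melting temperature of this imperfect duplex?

38°C

Primer base counts: A=0, T=3, G=8, C=3 → A+T=3, G+C=11
Perfect-match Tm = 2(3) + 4(11) = 6 + 44 = 50°C
Mismatches (positions where the bases are not complementary): 3 (at positions 3, 10, 14)
Effective Tm = 50 − 3×4 = 50 − 12 = 38°C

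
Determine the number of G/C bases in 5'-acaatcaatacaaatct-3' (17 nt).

Counting bases: T=4, A=9, C=4, G=0
Total G or C: 0 + 4 = 4

4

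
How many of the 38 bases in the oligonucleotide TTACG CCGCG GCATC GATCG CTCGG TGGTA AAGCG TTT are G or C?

Scanning the sequence gives A=6, C=10, G=12, T=10.
G+C = 12 + 10 = 22

22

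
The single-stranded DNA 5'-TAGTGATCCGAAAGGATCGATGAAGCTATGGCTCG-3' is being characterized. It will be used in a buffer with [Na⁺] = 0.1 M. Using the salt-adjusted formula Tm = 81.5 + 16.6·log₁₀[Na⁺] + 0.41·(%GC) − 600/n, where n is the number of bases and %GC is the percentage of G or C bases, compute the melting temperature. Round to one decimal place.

67.7°C

Length n = 35. Base counts: C=6, T=8, G=11, A=10
G+C = 17, so %GC = 17/35 × 100 = 48.571%
Salt term: 16.6 × (-1) = -16.6
GC term: 0.41 × 48.571 = 19.914; length term: −600/35 = −17.143
Tm = 81.5 + (-16.6) + 19.914 − 17.143 = 67.671 → 67.7°C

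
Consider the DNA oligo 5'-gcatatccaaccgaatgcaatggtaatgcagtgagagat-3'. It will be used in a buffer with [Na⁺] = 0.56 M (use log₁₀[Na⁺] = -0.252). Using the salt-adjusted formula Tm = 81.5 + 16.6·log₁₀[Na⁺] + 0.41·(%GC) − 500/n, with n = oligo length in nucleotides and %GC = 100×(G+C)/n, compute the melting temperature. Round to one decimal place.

Length n = 39. Scanning the sequence gives A=14, T=8, G=10, C=7.
G+C = 17, so %GC = 17/39 × 100 = 43.59%
Salt term: 16.6 × (-0.252) = -4.183
GC term: 0.41 × 43.59 = 17.872; length term: −500/39 = −12.821
Tm = 81.5 + (-4.183) + 17.872 − 12.821 = 82.368 → 82.4°C

82.4°C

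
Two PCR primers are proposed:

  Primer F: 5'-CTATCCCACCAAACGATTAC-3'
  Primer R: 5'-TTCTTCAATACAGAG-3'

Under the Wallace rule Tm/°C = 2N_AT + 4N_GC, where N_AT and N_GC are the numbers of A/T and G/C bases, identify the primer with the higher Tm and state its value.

Primer F: A+T=11, G+C=9 → Tm = 2(11)+4(9) = 58°C
Primer R: A+T=10, G+C=5 → Tm = 2(10)+4(5) = 40°C
58°C vs 40°C → primer F is higher.

Primer F, 58°C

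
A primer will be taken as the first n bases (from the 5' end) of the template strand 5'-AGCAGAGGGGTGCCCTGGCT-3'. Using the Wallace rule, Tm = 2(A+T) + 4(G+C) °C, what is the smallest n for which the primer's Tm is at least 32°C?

n = 10

First 9 bases: AGCAGAGGG → Tm = 30°C (< 32°C)
First 10 bases: AGCAGAGGGG → Tm = 34°C (≥ 32°C)
Since every base adds ≥2°C, Tm only increases with n, so the threshold is first crossed at n = 10.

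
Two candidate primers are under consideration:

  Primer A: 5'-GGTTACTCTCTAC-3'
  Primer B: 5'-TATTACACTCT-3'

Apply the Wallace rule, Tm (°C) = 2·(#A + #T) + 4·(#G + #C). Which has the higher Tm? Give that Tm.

Primer A: A+T=7, G+C=6 → Tm = 2(7)+4(6) = 38°C
Primer B: A+T=8, G+C=3 → Tm = 2(8)+4(3) = 28°C
38°C vs 28°C → primer A is higher.

Primer A, 38°C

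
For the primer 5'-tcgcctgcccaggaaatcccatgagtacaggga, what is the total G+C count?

Counting bases: C=10, A=9, G=9, T=5
G+C = 9 + 10 = 19

19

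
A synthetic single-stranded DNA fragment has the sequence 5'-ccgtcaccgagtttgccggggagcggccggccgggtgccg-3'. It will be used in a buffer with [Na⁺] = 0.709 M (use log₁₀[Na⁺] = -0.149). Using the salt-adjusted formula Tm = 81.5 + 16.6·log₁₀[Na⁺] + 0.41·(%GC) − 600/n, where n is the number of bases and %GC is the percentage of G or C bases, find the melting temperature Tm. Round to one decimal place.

Length n = 40. Base counts: A=3, G=18, T=5, C=14
G+C = 32, so %GC = 32/40 × 100 = 80%
Salt term: 16.6 × (-0.149) = -2.473
GC term: 0.41 × 80 = 32.8; length term: −600/40 = −15
Tm = 81.5 + (-2.473) + 32.8 − 15 = 96.827 → 96.8°C

96.8°C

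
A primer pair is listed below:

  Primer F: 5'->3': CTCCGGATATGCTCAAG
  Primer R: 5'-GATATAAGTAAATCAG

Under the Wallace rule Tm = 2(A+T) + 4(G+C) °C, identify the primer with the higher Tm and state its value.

Primer F: A+T=8, G+C=9 → Tm = 2(8)+4(9) = 52°C
Primer R: A+T=12, G+C=4 → Tm = 2(12)+4(4) = 40°C
52°C vs 40°C → primer F is higher.

Primer F, 52°C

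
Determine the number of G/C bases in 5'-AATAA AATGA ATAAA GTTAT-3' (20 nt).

Counting bases: T=6, G=2, C=0, A=12
Total G or C: 2 + 0 = 2

2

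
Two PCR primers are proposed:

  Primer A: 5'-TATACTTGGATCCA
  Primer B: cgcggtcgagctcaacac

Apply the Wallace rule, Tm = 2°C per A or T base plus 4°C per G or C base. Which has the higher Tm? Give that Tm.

Primer A: A+T=9, G+C=5 → Tm = 2(9)+4(5) = 38°C
Primer B: A+T=6, G+C=12 → Tm = 2(6)+4(12) = 60°C
38°C vs 60°C → primer B is higher.

Primer B, 60°C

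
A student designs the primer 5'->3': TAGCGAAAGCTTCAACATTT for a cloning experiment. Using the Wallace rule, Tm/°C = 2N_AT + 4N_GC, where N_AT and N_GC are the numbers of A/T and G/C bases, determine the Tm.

Base counts: G=3, T=6, C=4, A=7
So N_AT = 13 and N_GC = 7.
Tm = 2×13 + 4×7 = 54°C

54°C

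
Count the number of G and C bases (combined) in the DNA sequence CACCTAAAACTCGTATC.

Base counts: C=6, A=6, G=1, T=4
Total G or C: 1 + 6 = 7

7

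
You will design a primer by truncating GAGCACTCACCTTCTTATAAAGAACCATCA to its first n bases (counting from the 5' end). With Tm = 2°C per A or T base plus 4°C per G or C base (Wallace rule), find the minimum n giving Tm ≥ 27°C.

n = 9

First 8 bases: GAGCACTC → Tm = 26°C (< 27°C)
First 9 bases: GAGCACTCA → Tm = 28°C (≥ 27°C)
Since every base adds ≥2°C, Tm only increases with n, so the threshold is first crossed at n = 9.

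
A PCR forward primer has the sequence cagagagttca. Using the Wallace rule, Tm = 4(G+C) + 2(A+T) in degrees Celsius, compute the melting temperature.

Counting bases: T=2, C=2, A=4, G=3
AT pairs contribute 6, GC pairs contribute 5.
Tm = 2(6) + 4(5) = 12 + 20 = 32°C

32°C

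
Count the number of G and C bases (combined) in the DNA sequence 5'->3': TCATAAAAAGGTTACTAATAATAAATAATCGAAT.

6

Counting bases: C=3, T=10, A=18, G=3
G+C = 3 + 3 = 6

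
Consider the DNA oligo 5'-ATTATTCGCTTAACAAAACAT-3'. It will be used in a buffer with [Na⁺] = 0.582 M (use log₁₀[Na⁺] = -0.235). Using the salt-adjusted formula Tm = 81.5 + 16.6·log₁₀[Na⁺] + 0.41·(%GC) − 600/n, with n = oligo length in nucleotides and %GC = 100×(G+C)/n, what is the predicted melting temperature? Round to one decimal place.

58.8°C

Length n = 21. Base counts: C=4, G=1, T=7, A=9
G+C = 5, so %GC = 5/21 × 100 = 23.81%
Salt term: 16.6 × (-0.235) = -3.901
GC term: 0.41 × 23.81 = 9.762; length term: −600/21 = −28.571
Tm = 81.5 + (-3.901) + 9.762 − 28.571 = 58.79 → 58.8°C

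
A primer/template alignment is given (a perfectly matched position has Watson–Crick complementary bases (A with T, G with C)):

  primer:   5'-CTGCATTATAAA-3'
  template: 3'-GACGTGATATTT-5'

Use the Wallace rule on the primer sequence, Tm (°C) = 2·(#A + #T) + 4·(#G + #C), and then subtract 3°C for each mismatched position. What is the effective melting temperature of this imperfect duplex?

Primer base counts: A=5, T=4, G=1, C=2 → A+T=9, G+C=3
Perfect-match Tm = 2(9) + 4(3) = 18 + 12 = 30°C
Mismatches (positions where the bases are not complementary): 1 (at position 6)
Effective Tm = 30 − 1×3 = 30 − 3 = 27°C

27°C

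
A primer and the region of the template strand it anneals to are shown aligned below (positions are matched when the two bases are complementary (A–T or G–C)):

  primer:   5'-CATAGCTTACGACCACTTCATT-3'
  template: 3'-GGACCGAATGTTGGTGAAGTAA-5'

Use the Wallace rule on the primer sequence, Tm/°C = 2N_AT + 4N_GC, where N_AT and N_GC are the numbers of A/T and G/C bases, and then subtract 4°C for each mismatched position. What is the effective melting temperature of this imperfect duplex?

Primer base counts: A=6, T=7, G=2, C=7 → A+T=13, G+C=9
Perfect-match Tm = 2(13) + 4(9) = 26 + 36 = 62°C
Mismatches (positions where the bases are not complementary): 3 (at positions 2, 4, 11)
Effective Tm = 62 − 3×4 = 62 − 12 = 50°C

50°C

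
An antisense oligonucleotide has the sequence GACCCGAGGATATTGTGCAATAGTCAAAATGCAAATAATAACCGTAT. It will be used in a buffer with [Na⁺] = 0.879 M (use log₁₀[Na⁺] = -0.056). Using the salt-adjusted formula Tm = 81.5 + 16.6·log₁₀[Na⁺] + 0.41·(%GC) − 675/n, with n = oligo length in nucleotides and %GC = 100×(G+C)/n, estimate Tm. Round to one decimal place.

Length n = 47. Counting bases: C=8, T=11, A=19, G=9
G+C = 17, so %GC = 17/47 × 100 = 36.17%
Salt term: 16.6 × (-0.056) = -0.93
GC term: 0.41 × 36.17 = 14.83; length term: −675/47 = −14.362
Tm = 81.5 + (-0.93) + 14.83 − 14.362 = 81.038 → 81.0°C

81.0°C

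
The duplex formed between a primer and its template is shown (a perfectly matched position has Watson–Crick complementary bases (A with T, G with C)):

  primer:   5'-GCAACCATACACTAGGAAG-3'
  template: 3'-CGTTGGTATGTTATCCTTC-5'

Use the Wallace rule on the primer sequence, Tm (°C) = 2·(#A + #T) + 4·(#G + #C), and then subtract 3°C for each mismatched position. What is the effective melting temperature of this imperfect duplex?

Primer base counts: A=8, T=2, G=4, C=5 → A+T=10, G+C=9
Perfect-match Tm = 2(10) + 4(9) = 20 + 36 = 56°C
Mismatches (positions where the bases are not complementary): 1 (at position 12)
Effective Tm = 56 − 1×3 = 56 − 3 = 53°C

53°C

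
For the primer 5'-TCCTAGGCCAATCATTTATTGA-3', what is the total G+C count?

Counting bases: A=6, C=5, G=3, T=8
Total G or C: 3 + 5 = 8

8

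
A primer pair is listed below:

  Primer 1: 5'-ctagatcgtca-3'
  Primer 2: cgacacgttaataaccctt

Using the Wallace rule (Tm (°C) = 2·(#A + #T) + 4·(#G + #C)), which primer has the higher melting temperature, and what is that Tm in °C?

Primer 1: A+T=6, G+C=5 → Tm = 2(6)+4(5) = 32°C
Primer 2: A+T=11, G+C=8 → Tm = 2(11)+4(8) = 54°C
32°C vs 54°C → primer 2 is higher.

Primer 2, 54°C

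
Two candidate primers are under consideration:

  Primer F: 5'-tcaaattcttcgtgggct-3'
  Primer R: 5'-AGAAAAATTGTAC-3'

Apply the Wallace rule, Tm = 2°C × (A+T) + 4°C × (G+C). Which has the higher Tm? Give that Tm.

Primer F, 52°C

Primer F: A+T=10, G+C=8 → Tm = 2(10)+4(8) = 52°C
Primer R: A+T=10, G+C=3 → Tm = 2(10)+4(3) = 32°C
52°C vs 32°C → primer F is higher.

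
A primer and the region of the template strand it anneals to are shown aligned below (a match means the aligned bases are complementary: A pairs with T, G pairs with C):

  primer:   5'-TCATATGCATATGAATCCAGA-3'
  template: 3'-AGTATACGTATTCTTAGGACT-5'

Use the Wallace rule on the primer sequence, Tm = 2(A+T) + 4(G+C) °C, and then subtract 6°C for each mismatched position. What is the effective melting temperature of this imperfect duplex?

Primer base counts: A=8, T=6, G=3, C=4 → A+T=14, G+C=7
Perfect-match Tm = 2(14) + 4(7) = 28 + 28 = 56°C
Mismatches (positions where the bases are not complementary): 2 (at positions 12, 19)
Effective Tm = 56 − 2×6 = 56 − 12 = 44°C

44°C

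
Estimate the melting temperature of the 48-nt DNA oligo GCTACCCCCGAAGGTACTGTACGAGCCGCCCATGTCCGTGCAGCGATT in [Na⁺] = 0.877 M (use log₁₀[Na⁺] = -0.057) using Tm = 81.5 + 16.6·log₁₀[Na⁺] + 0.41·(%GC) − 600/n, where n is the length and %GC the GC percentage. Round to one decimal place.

Length n = 48. Scanning the sequence gives C=17, G=13, T=9, A=9.
G+C = 30, so %GC = 30/48 × 100 = 62.5%
Salt term: 16.6 × (-0.057) = -0.946
GC term: 0.41 × 62.5 = 25.625; length term: −600/48 = −12.5
Tm = 81.5 + (-0.946) + 25.625 − 12.5 = 93.679 → 93.7°C

93.7°C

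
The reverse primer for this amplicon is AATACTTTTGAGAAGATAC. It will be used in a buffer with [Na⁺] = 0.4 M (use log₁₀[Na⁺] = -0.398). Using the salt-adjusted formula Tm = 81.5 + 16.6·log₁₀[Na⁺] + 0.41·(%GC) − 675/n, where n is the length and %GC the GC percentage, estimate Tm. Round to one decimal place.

Length n = 19. Scanning the sequence gives C=2, G=3, A=8, T=6.
G+C = 5, so %GC = 5/19 × 100 = 26.316%
Salt term: 16.6 × (-0.398) = -6.607
GC term: 0.41 × 26.316 = 10.79; length term: −675/19 = −35.526
Tm = 81.5 + (-6.607) + 10.79 − 35.526 = 50.157 → 50.2°C

50.2°C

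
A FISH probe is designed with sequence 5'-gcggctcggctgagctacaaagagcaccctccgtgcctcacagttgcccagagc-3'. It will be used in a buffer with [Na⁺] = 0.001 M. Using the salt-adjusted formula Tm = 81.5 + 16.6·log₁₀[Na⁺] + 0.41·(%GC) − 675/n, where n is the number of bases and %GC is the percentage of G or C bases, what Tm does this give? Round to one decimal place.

45.8°C

Length n = 54. G=15, T=8, A=11, C=20
G+C = 35, so %GC = 35/54 × 100 = 64.815%
Salt term: 16.6 × (-3) = -49.8
GC term: 0.41 × 64.815 = 26.574; length term: −675/54 = −12.5
Tm = 81.5 + (-49.8) + 26.574 − 12.5 = 45.774 → 45.8°C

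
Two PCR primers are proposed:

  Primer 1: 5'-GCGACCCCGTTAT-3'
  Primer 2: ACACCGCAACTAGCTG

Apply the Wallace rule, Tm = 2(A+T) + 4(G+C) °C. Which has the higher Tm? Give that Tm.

Primer 2, 50°C

Primer 1: A+T=5, G+C=8 → Tm = 2(5)+4(8) = 42°C
Primer 2: A+T=7, G+C=9 → Tm = 2(7)+4(9) = 50°C
42°C vs 50°C → primer 2 is higher.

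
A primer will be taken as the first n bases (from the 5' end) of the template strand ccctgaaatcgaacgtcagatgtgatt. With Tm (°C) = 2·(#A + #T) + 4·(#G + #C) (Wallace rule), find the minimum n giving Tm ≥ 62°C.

n = 21

First 20 bases: CCCTGAAATCGAACGTCAGA → Tm = 60°C (< 62°C)
First 21 bases: CCCTGAAATCGAACGTCAGAT → Tm = 62°C (≥ 62°C)
Each additional base adds 2°C (A/T) or 4°C (G/C), so Tm is non-decreasing in n; n = 21 is the first length to reach 62°C.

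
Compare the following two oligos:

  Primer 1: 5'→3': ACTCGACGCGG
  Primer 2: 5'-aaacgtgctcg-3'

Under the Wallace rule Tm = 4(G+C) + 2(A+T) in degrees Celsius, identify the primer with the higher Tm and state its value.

Primer 1: A+T=3, G+C=8 → Tm = 2(3)+4(8) = 38°C
Primer 2: A+T=5, G+C=6 → Tm = 2(5)+4(6) = 34°C
38°C vs 34°C → primer 1 is higher.

Primer 1, 38°C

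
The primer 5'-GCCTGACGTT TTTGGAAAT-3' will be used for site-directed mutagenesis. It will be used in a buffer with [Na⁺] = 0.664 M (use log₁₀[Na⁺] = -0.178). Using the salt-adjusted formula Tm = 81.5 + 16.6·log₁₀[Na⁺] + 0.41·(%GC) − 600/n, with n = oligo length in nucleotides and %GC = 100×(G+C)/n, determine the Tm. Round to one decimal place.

Length n = 19. Counting bases: G=5, C=3, T=7, A=4
G+C = 8, so %GC = 8/19 × 100 = 42.105%
Salt term: 16.6 × (-0.178) = -2.955
GC term: 0.41 × 42.105 = 17.263; length term: −600/19 = −31.579
Tm = 81.5 + (-2.955) + 17.263 − 31.579 = 64.229 → 64.2°C

64.2°C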